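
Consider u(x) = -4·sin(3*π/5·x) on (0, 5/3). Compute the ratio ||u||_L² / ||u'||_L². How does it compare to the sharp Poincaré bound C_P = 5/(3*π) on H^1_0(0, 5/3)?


||u||_L² / ||u'||_L² = 5/(3*π) = C_P.

u(x) = -4·sin(3*π/5·x), so u'(x) = -12*π*cos(3*π*x/5)/5.
Writing u(x) = A·sin(kπx/L) with A = -4 and k = 1, use ∫_0^L sin²(kπx/L) dx = L/2 and ∫_0^L cos²(kπx/L) dx = L/2.
u² = 16·sin²(3*π/5·x) and (u')² = 144*π^2/25·cos²(3*π/5·x), and each of sin², cos² integrates to L/2 = 5/6 over (0, 5/3).
∫_0^5/3 u² dx = 40/3, so ||u||_L² = 2*sqrt(30)/3.
∫_0^5/3 (u')² dx = 24*π^2/5, so ||u'||_L² = 2*sqrt(30)*π/5.
Ratio ||u||_L² / ||u'||_L² = 5/(3*π).
Sharp Poincaré constant on H^1_0(0, 5/3) is C_P = L/π = 5/(3*π), achieved by sin(3*π/5·x).
This is the k = 1 eigenfunction (up to amplitude), so the ratio equals the sharp Poincaré constant exactly.


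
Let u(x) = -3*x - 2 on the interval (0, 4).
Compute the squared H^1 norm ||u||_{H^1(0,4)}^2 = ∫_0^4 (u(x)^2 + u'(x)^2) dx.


||u||_{H^1}^2 = 340

The H^1 norm (squared) on an interval (0, L) is
  ||u||_{H^1}^2 = ∫_0^L u(x)^2 dx + ∫_0^L u'(x)^2 dx.
Compute u'(x) = -3.
Then u(x)^2 = 9*x**2 + 12*x + 4 and u'(x)^2 = 9.
Integrate each monomial from 0 to 4 using ∫_0^4 c·x^n dx = c·4^(n+1)/(n+1):
  ∫_0^4 u(x)^2 dx = ∫_0^4 (9*x^2 + 12*x + 4) dx. Term by term:
    ∫_0^4 9*x^2 dx = 192;  ∫_0^4 12*x dx = 96;  ∫_0^4 4 dx = 16.
  Sum: 192 + 96 + 16 = 304.
  ∫_0^4 u'(x)^2 dx = ∫_0^4 (9) dx. Term by term:
    ∫_0^4 9 dx = 36.
Adding: ||u||_{H^1}^2 = 304 + 36 = 340.


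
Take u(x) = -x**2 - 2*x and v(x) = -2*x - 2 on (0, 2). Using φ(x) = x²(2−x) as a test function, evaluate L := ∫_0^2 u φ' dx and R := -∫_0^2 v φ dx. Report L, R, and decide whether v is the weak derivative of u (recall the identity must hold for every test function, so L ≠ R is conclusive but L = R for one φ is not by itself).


LHS = 88/15, RHS = 88/15. Yes, v = u' weakly.

u(x) = -x**2 - 2*x, classical derivative u'(x) = -2*x - 2.
φ(x) = x²(2−x), so φ'(x) = x*(4 - 3*x).
Note φ(0) = φ(2) = 0, so the boundary term u·φ vanishes.
LHS = ∫_0^2 u(x) φ'(x) dx = ∫_0^2 (3*x^4 + 2*x^3 - 8*x^2) dx. Term by term:
  ∫_0^2 3*x^4 dx = 96/5;  ∫_0^2 2*x^3 dx = 8;  ∫_0^2 -8*x^2 dx = -64/3.
Sum: 96/5 + 8 − 64/3 = 88/15.
So LHS = 88/15.
∫_0^2 v(x) φ(x) dx = ∫_0^2 (2*x^4 - 2*x^3 - 4*x^2) dx. Term by term:
  ∫_0^2 2*x^4 dx = 64/5;  ∫_0^2 -2*x^3 dx = -8;  ∫_0^2 -4*x^2 dx = -32/3.
Sum: 64/5 − 8 − 32/3 = -88/15.
So RHS = -∫_0^2 v(x) φ(x) dx = 88/15.
LHS = RHS, so the identity holds for this test φ.
Moreover u is smooth here and v(x) = u'(x) = -2*x - 2 pointwise, so the identity holds for every test function. Hence v is the weak derivative of u.


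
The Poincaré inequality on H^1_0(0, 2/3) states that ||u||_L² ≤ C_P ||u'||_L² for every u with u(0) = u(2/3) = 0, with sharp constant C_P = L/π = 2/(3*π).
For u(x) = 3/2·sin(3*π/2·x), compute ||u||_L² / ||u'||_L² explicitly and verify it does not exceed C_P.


||u||_L² / ||u'||_L² = 2/(3*π) = C_P.

u(x) = 3/2·sin(3*π/2·x), so u'(x) = 9*π*cos(3*π*x/2)/4.
Writing u(x) = A·sin(kπx/L) with A = 3/2 and k = 1, use ∫_0^L sin²(kπx/L) dx = L/2 and ∫_0^L cos²(kπx/L) dx = L/2.
u² = 9/4·sin²(3*π/2·x) and (u')² = 81*π^2/16·cos²(3*π/2·x), and each of sin², cos² integrates to L/2 = 1/3 over (0, 2/3).
∫_0^2/3 u² dx = 3/4, so ||u||_L² = sqrt(3)/2.
∫_0^2/3 (u')² dx = 27*π^2/16, so ||u'||_L² = 3*sqrt(3)*π/4.
Ratio ||u||_L² / ||u'||_L² = 2/(3*π).
Sharp Poincaré constant on H^1_0(0, 2/3) is C_P = L/π = 2/(3*π), achieved by sin(3*π/2·x).
This is the k = 1 eigenfunction (up to amplitude), so the ratio equals the sharp Poincaré constant exactly.


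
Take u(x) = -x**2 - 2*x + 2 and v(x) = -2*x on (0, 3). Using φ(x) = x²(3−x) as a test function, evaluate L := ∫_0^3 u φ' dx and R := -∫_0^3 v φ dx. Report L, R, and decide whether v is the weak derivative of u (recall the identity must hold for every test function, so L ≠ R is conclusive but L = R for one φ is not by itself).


LHS = 189/5, RHS = 243/10. No, v is not the weak derivative of u.

u(x) = -x**2 - 2*x + 2, classical derivative u'(x) = -2*x - 2.
φ(x) = x²(3−x), so φ'(x) = 3*x*(2 - x).
Note φ(0) = φ(3) = 0, so the boundary term u·φ vanishes.
LHS = ∫_0^3 u(x) φ'(x) dx = ∫_0^3 (3*x^4 - 18*x^2 + 12*x) dx. Term by term:
  ∫_0^3 3*x^4 dx = 729/5;  ∫_0^3 -18*x^2 dx = -162;  ∫_0^3 12*x dx = 54.
Sum: 729/5 − 162 + 54 = 189/5.
So LHS = 189/5.
∫_0^3 v(x) φ(x) dx = ∫_0^3 (2*x^4 - 6*x^3) dx. Term by term:
  ∫_0^3 2*x^4 dx = 486/5;  ∫_0^3 -6*x^3 dx = -243/2.
Sum: 486/5 − 243/2 = -243/10.
So RHS = -∫_0^3 v(x) φ(x) dx = 243/10.
LHS − RHS = 27/2 ≠ 0, so the identity fails.
(For a valid weak derivative the identity must hold for EVERY test function, in particular this one. The failure shows v is NOT the weak derivative of u.)
Correct weak derivative would be u'(x) = -2*x - 2.


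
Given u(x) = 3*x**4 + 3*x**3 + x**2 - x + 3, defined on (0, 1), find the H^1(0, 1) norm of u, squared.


||u||_{H^1}^2 = 42013/420

The H^1 norm (squared) on an interval (0, L) is
  ||u||_{H^1}^2 = ∫_0^L u(x)^2 dx + ∫_0^L u'(x)^2 dx.
Compute u'(x) = 12*x**3 + 9*x**2 + 2*x - 1.
Then u(x)^2 = 9*x**8 + 18*x**7 + 15*x**6 + 13*x**4 + 16*x**3 + 7*x**2 - 6*x + 9 and u'(x)^2 = 144*x**6 + 216*x**5 + 129*x**4 + 12*x**3 - 14*x**2 - 4*x + 1.
Integrate each monomial from 0 to 1 using ∫_0^1 c·x^n dx = c·1^(n+1)/(n+1):
  ∫_0^1 u(x)^2 dx = ∫_0^1 (9*x^8 + 18*x^7 + 15*x^6 + 13*x^4 + 16*x^3 + 7*x^2 - 6*x + 9) dx. Term by term:
    ∫_0^1 9*x^8 dx = 1;  ∫_0^1 18*x^7 dx = 9/4;  ∫_0^1 15*x^6 dx = 15/7;
    ∫_0^1 13*x^4 dx = 13/5;  ∫_0^1 16*x^3 dx = 4;  ∫_0^1 7*x^2 dx = 7/3;
    ∫_0^1 -6*x dx = -3;  ∫_0^1 9 dx = 9.
  Sum: 1 + 9/4 + 15/7 + 13/5 + 4 + 7/3 − 3 + 9 = 8537/420.
  ∫_0^1 u'(x)^2 dx = ∫_0^1 (144*x^6 + 216*x^5 + 129*x^4 + 12*x^3 - 14*x^2 - 4*x + 1) dx. Term by term:
    ∫_0^1 144*x^6 dx = 144/7;  ∫_0^1 216*x^5 dx = 36;  ∫_0^1 129*x^4 dx = 129/5;
    ∫_0^1 12*x^3 dx = 3;  ∫_0^1 -14*x^2 dx = -14/3;  ∫_0^1 -4*x dx = -2;
    ∫_0^1 1 dx = 1.
  Sum: 144/7 + 36 + 129/5 + 3 − 14/3 − 2 + 1 = 8369/105.
Adding: ||u||_{H^1}^2 = 8537/420 + 8369/105 = 42013/420.


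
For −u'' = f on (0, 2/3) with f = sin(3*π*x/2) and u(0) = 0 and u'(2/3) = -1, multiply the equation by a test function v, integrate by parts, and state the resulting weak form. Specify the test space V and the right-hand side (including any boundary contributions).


V = {v ∈ H^1(0, 2/3) : v(0) = 0} (test functions vanish at x = 0 where u is specified); weak form: ∫_0^2/3 u'v' dx = ∫_0^2/3 (sin(3*π*x/2)) v dx − v(2/3) for all v ∈ V.

Multiply both sides by a test function v and integrate from 0 to 2/3:
  ∫_0^2/3 −u''(x) v(x) dx = ∫_0^2/3 f(x) v(x) dx.
Integrate the LHS by parts once:
  ∫_0^2/3 −u'' v dx = −[u'(x) v(x)]_0^2/3 + ∫_0^2/3 u'(x) v'(x) dx.
Thus ∫_0^2/3 u'(x) v'(x) dx = ∫_0^2/3 f(x) v(x) dx + [u'(x) v(x)]_0^2/3.
Choose V so that boundary terms are either known or forced to vanish.
Mixed BC: u(0) = 0 (Dirichlet) and u'(2/3) = -1 (Neumann). Define V = {v ∈ H^1(0, 2/3) : v(0) = 0}. Then [u' v]_0^2/3 = u'(2/3)·v(2/3) − u'(0)·0 = − v(2/3).
Weak formulation: find u (satisfying any essential BC) such that ∫_0^2/3 u'(x) v'(x) dx = ∫_0^2/3 f v dx − v(2/3) for all v ∈ V (Dirichlet at 0 absorbed into V; Neumann datum at x = 2/3 contributes the boundary term).
Substituting f(x) = sin(3*π*x/2), the right-hand side is ∫_0^2/3 (sin(3*π*x/2)) v dx − v(2/3).


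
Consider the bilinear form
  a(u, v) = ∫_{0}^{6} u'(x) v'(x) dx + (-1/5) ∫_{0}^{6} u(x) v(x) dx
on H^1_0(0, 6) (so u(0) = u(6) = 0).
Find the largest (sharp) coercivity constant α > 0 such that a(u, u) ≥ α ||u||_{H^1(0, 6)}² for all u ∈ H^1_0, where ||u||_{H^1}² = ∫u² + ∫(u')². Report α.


α = (-36/5 + π^2)/(π^2 + 36)

Coercivity of a(·,·) on H^1_0(0, 6) means a(u, u) ≥ α ||u||_{H^1}² for every u ∈ H^1_0.
The interval has length L = 6, and Poincaré/coercivity depend only on L. Here a(u, u) = ∫(u')² + (-1/5)·∫u².
Here c = -1/5 < 0 with |c| < (π/L)² = π^2/36, so coercivity still holds. The condition a(u,u) ≥ α||u||_{H^1}² reads (1−α)∫(u')² ≥ (α−c)∫u². Any admissible α is ≤ 1 (rapidly oscillating u have ∫u²/∫(u')² → 0), and α = 1 would force 0 ≥ (1−c)∫u², impossible since c < 1; so 1−α > 0. By the sharp Poincaré inequality on H^1_0 of an interval of length L, ∫(u')² ≥ (π/L)²∫u² with equality for the first sine mode sin(π(x−x₀)/L) (x₀ the left endpoint), so the inequality holds for all u iff (1−α)(π/L)² ≥ α − c, i.e. α ≤ ((π/L)² + c)/((π/L)² + 1) = (1 + c(L/π)²)/(1 + (L/π)²). (Direct route, valid since c ≤ 0: Poincaré gives c∫u² ≥ c(L/π)²∫(u')², so a(u,u) ≥ (1 + c(L/π)²)∫(u')², while ||u||_{H^1}² ≤ (1 + (L/π)²)∫(u')²; dividing yields the same α.) With (π/L)² = π^2/36 and c = -1/5, the largest admissible constant is α = ((π/L)² + c)/((π/L)² + 1).
Simplifying, α = (-36/5 + π^2)/(π^2 + 36).


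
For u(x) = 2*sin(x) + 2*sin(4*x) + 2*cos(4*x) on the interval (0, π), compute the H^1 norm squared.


||u||_{H^1(0,π)}^2 = -272/15 + 72*π

u'(x) = -8*sin(4*x) + 2*cos(x) + 8*cos(4*x).
Expand u² and (u')² and integrate term by term on (0, π), using: for integers n ≥ 1, ∫_0^π sin²(nx) dx = ∫_0^π cos²(nx) dx = π/2; for n ≠ n', ∫_0^π sin(nx)sin(n'x) dx = ∫_0^π cos(nx)cos(n'x) dx = 0; and by product-to-sum, ∫_0^π sin(nx)cos(n'x) dx = ½∫_0^π [sin((n+n')x) + sin((n−n')x)] dx, which is 0 when n+n' is even and 2n/(n²−n'²) when n+n' is odd (it need not vanish on (0, π)).
  u² squared terms: (2)²·∫cos(4x)² dx = 4·π/2 = 2*π;  (2)²·∫sin(x)² dx = 4·π/2 = 2*π;  (2)²·∫sin(4x)² dx = 4·π/2 = 2*π.
  u² cross terms: 2·(2)·(2)·∫cos(4x)·sin(x) dx = 8·(-2/15) = -16/15;  2·(2)·(2)·∫cos(4x)·sin(4x) dx = 8·(0) = 0;  2·(2)·(2)·∫sin(x)·sin(4x) dx = 8·(0) = 0.
  So ∫_0^π u² dx = 2*π + 2*π + 2*π − 16/15 + 0 + 0 = -16/15 + 6*π.
  (u')² squared terms: (-8)²·∫sin(4x)² dx = 64·π/2 = 32*π;  (2)²·∫cos(x)² dx = 4·π/2 = 2*π;  (8)²·∫cos(4x)² dx = 64·π/2 = 32*π.
  (u')² cross terms: 2·(-8)·(2)·∫sin(4x)·cos(x) dx = -32·(8/15) = -256/15;  2·(-8)·(8)·∫sin(4x)·cos(4x) dx = -128·(0) = 0;  2·(2)·(8)·∫cos(x)·cos(4x) dx = 32·(0) = 0.
  So ∫_0^π (u')² dx = 32*π + 2*π + 32*π − 256/15 + 0 + 0 = -256/15 + 66*π.
||u||_{H^1}^2 = (-16/15 + 6*π) + (-256/15 + 66*π) = -272/15 + 72*π.


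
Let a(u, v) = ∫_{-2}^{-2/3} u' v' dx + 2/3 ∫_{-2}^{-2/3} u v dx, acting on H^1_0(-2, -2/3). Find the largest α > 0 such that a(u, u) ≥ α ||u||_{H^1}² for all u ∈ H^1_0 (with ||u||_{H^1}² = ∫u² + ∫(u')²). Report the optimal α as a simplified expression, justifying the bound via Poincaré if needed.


α = (32 + 27*π^2)/(3*(16 + 9*π^2))

Coercivity of a(·,·) on H^1_0(-2, -2/3) means a(u, u) ≥ α ||u||_{H^1}² for every u ∈ H^1_0.
The interval has length L = 4/3, and Poincaré/coercivity depend only on L. Here a(u, u) = ∫(u')² + (2/3)·∫u².
Here 0 < c = 2/3 < 1. The condition a(u,u) ≥ α||u||_{H^1}² reads (1−α)∫(u')² ≥ (α−c)∫u². Any admissible α is ≤ 1 (rapidly oscillating u have ∫u²/∫(u')² → 0), and α = 1 would force 0 ≥ (1−c)∫u², impossible since c < 1; so 1−α > 0. By the sharp Poincaré inequality on H^1_0 of an interval of length L, ∫(u')² ≥ (π/L)²∫u² with equality for the first sine mode sin(π(x−x₀)/L) (x₀ the left endpoint), so the inequality holds for all u iff (1−α)(π/L)² ≥ α − c, i.e. α ≤ ((π/L)² + c)/((π/L)² + 1) = (1 + c(L/π)²)/(1 + (L/π)²). With (π/L)² = 9*π^2/16 and c = 2/3, the largest admissible constant is α = ((π/L)² + c)/((π/L)² + 1).
Simplifying, α = (32 + 27*π^2)/(3*(16 + 9*π^2)).


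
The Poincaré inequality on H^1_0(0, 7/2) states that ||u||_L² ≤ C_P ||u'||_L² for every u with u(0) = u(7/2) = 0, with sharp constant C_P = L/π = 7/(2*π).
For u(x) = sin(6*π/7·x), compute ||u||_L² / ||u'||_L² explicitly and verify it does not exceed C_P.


||u||_L² / ||u'||_L² = 7/(6*π) < C_P = 7/(2*π).

u(x) = sin(6*π/7·x), so u'(x) = 6*π*cos(6*π*x/7)/7.
Writing u(x) = A·sin(kπx/L) with A = 1 and k = 3, use ∫_0^L sin²(kπx/L) dx = L/2 and ∫_0^L cos²(kπx/L) dx = L/2.
u² = 1·sin²(6*π/7·x) and (u')² = 36*π^2/49·cos²(6*π/7·x), and each of sin², cos² integrates to L/2 = 7/4 over (0, 7/2).
∫_0^7/2 u² dx = 7/4, so ||u||_L² = sqrt(7)/2.
∫_0^7/2 (u')² dx = 9*π^2/7, so ||u'||_L² = 3*sqrt(7)*π/7.
Ratio ||u||_L² / ||u'||_L² = 7/(6*π).
Sharp Poincaré constant on H^1_0(0, 7/2) is C_P = L/π = 7/(2*π), achieved by sin(2*π/7·x).
This is the k = 3 harmonic; the ratio L/(kπ) is strictly less than C_P = L/π, consistent with the sharp inequality ||u||_L² ≤ C_P ||u'||_L².


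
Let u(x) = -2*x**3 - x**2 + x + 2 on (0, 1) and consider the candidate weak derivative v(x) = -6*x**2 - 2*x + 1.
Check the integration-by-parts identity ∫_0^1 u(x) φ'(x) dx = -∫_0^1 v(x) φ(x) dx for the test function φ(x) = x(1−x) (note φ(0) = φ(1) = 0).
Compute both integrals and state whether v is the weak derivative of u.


LHS = 3/10, RHS = 3/10. Yes, v = u' weakly.

u(x) = -2*x**3 - x**2 + x + 2, classical derivative u'(x) = -6*x**2 - 2*x + 1.
φ(x) = x(1−x), so φ'(x) = 1 - 2*x.
Note φ(0) = φ(1) = 0, so the boundary term u·φ vanishes.
LHS = ∫_0^1 u(x) φ'(x) dx = ∫_0^1 (4*x^4 - 3*x^2 - 3*x + 2) dx. Term by term:
  ∫_0^1 4*x^4 dx = 4/5;  ∫_0^1 -3*x^2 dx = -1;  ∫_0^1 -3*x dx = -3/2;
  ∫_0^1 2 dx = 2.
Sum: 4/5 − 1 − 3/2 + 2 = 3/10.
So LHS = 3/10.
∫_0^1 v(x) φ(x) dx = ∫_0^1 (6*x^4 - 4*x^3 - 3*x^2 + x) dx. Term by term:
  ∫_0^1 6*x^4 dx = 6/5;  ∫_0^1 -4*x^3 dx = -1;  ∫_0^1 -3*x^2 dx = -1;
  ∫_0^1 x dx = 1/2.
Sum: 6/5 − 1 − 1 + 1/2 = -3/10.
So RHS = -∫_0^1 v(x) φ(x) dx = 3/10.
LHS = RHS, so the identity holds for this test φ.
Moreover u is smooth here and v(x) = u'(x) = -6*x**2 - 2*x + 1 pointwise, so the identity holds for every test function. Hence v is the weak derivative of u.


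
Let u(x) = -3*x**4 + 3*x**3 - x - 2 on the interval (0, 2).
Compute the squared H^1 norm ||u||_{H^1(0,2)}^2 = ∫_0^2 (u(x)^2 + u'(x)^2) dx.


||u||_{H^1}^2 = 112474/105

The H^1 norm (squared) on an interval (0, L) is
  ||u||_{H^1}^2 = ∫_0^L u(x)^2 dx + ∫_0^L u'(x)^2 dx.
Compute u'(x) = -12*x**3 + 9*x**2 - 1.
Then u(x)^2 = 9*x**8 - 18*x**7 + 9*x**6 + 6*x**5 + 6*x**4 - 12*x**3 + x**2 + 4*x + 4 and u'(x)^2 = 144*x**6 - 216*x**5 + 81*x**4 + 24*x**3 - 18*x**2 + 1.
Integrate each monomial from 0 to 2 using ∫_0^2 c·x^n dx = c·2^(n+1)/(n+1):
  ∫_0^2 u(x)^2 dx = ∫_0^2 (9*x^8 - 18*x^7 + 9*x^6 + 6*x^5 + 6*x^4 - 12*x^3 + x^2 + 4*x + 4) dx. Term by term:
    ∫_0^2 9*x^8 dx = 512;  ∫_0^2 -18*x^7 dx = -576;  ∫_0^2 9*x^6 dx = 1152/7;
    ∫_0^2 6*x^5 dx = 64;  ∫_0^2 6*x^4 dx = 192/5;  ∫_0^2 -12*x^3 dx = -48;
    ∫_0^2 x^2 dx = 8/3;  ∫_0^2 4*x dx = 8;  ∫_0^2 4 dx = 8.
  Sum: 512 − 576 + 1152/7 + 64 + 192/5 − 48 + 8/3 + 8 + 8 = 18232/105.
  ∫_0^2 u'(x)^2 dx = ∫_0^2 (144*x^6 - 216*x^5 + 81*x^4 + 24*x^3 - 18*x^2 + 1) dx. Term by term:
    ∫_0^2 144*x^6 dx = 18432/7;  ∫_0^2 -216*x^5 dx = -2304;  ∫_0^2 81*x^4 dx = 2592/5;
    ∫_0^2 24*x^3 dx = 96;  ∫_0^2 -18*x^2 dx = -48;  ∫_0^2 1 dx = 2.
  Sum: 18432/7 − 2304 + 2592/5 + 96 − 48 + 2 = 31414/35.
Adding: ||u||_{H^1}^2 = 18232/105 + 31414/35 = 112474/105.


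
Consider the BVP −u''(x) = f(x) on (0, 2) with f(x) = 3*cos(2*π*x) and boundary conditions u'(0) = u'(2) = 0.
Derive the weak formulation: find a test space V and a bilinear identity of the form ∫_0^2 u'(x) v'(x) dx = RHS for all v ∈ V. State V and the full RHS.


V = H^1(0, 2) (no boundary constraint on v; u is determined up to an additive constant); weak form: ∫_0^2 u'v' dx = ∫_0^2 (3*cos(2*π*x)) v dx for all v ∈ V.

Multiply both sides by a test function v and integrate from 0 to 2:
  ∫_0^2 −u''(x) v(x) dx = ∫_0^2 f(x) v(x) dx.
Integrate the LHS by parts once:
  ∫_0^2 −u'' v dx = −[u'(x) v(x)]_0^2 + ∫_0^2 u'(x) v'(x) dx.
Thus ∫_0^2 u'(x) v'(x) dx = ∫_0^2 f(x) v(x) dx + [u'(x) v(x)]_0^2.
Choose V so that boundary terms are either known or forced to vanish.
u has homogeneous Neumann: u'(0) = u'(2) = 0. So [u' v]_0^2 = 0·v(2) − 0·v(0) = 0 for any v; take V = H^1(0, 2).
Weak formulation: find u (satisfying any essential BC) such that ∫_0^2 u'(x) v'(x) dx = ∫_0^2 f v dx for all v ∈ V (homogeneous Neumann, so boundary terms vanish).
Substituting f(x) = 3*cos(2*π*x), the right-hand side is ∫_0^2 (3*cos(2*π*x)) v dx.
Compatibility check (pure Neumann): taking v ≡ 1 ∈ V gives 0 = ∫_0^2 f dx + (0) − (0), i.e. ∫_0^2 f dx must equal u'(0) − u'(2) = 0. Indeed ∫_0^2 (3*cos(2*π*x)) dx = 0, so the data are compatible. The solution is then unique only up to an additive constant (fix it e.g. by requiring ∫_0^2 u dx = 0).


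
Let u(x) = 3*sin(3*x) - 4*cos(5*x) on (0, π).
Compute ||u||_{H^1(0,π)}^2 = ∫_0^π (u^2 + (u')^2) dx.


||u||_{H^1(0,π)}^2 = 253*π

u'(x) = 20*sin(5*x) + 9*cos(3*x).
Expand u² and (u')² and integrate term by term on (0, π), using: for integers n ≥ 1, ∫_0^π sin²(nx) dx = ∫_0^π cos²(nx) dx = π/2; for n ≠ n', ∫_0^π sin(nx)sin(n'x) dx = ∫_0^π cos(nx)cos(n'x) dx = 0; and by product-to-sum, ∫_0^π sin(nx)cos(n'x) dx = ½∫_0^π [sin((n+n')x) + sin((n−n')x)] dx, which is 0 when n+n' is even and 2n/(n²−n'²) when n+n' is odd (it need not vanish on (0, π)).
  u² squared terms: (-4)²·∫cos(5x)² dx = 16·π/2 = 8*π;  (3)²·∫sin(3x)² dx = 9·π/2 = 9*π/2.
  u² cross terms: 2·(-4)·(3)·∫cos(5x)·sin(3x) dx = -24·(0) = 0.
  So ∫_0^π u² dx = 8*π + 9*π/2 + 0 = 25*π/2.
  (u')² squared terms: (9)²·∫cos(3x)² dx = 81·π/2 = 81*π/2;  (20)²·∫sin(5x)² dx = 400·π/2 = 200*π.
  (u')² cross terms: 2·(9)·(20)·∫cos(3x)·sin(5x) dx = 360·(0) = 0.
  So ∫_0^π (u')² dx = 81*π/2 + 200*π + 0 = 481*π/2.
||u||_{H^1}^2 = (25*π/2) + (481*π/2) = 253*π.


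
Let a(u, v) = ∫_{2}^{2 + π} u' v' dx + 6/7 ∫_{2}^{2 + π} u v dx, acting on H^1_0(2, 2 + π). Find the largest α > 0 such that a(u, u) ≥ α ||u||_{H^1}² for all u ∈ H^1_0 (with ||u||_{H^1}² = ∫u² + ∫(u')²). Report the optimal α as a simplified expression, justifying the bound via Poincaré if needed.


α = 13/14

Coercivity of a(·,·) on H^1_0(2, 2 + π) means a(u, u) ≥ α ||u||_{H^1}² for every u ∈ H^1_0.
The interval has length L = π, and Poincaré/coercivity depend only on L. Here a(u, u) = ∫(u')² + (6/7)·∫u².
Here 0 < c = 6/7 < 1. The condition a(u,u) ≥ α||u||_{H^1}² reads (1−α)∫(u')² ≥ (α−c)∫u². Any admissible α is ≤ 1 (rapidly oscillating u have ∫u²/∫(u')² → 0), and α = 1 would force 0 ≥ (1−c)∫u², impossible since c < 1; so 1−α > 0. By the sharp Poincaré inequality on H^1_0 of an interval of length L, ∫(u')² ≥ (π/L)²∫u² with equality for the first sine mode sin(π(x−x₀)/L) (x₀ the left endpoint), so the inequality holds for all u iff (1−α)(π/L)² ≥ α − c, i.e. α ≤ ((π/L)² + c)/((π/L)² + 1) = (1 + c(L/π)²)/(1 + (L/π)²). With (π/L)² = 1 and c = 6/7, the largest admissible constant is α = ((π/L)² + c)/((π/L)² + 1).
Simplifying, α = 13/14.


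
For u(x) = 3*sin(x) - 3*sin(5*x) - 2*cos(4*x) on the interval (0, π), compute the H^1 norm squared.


||u||_{H^1(0,π)}^2 = 3808/15 + 160*π

u'(x) = 8*sin(4*x) + 3*cos(x) - 15*cos(5*x).
Expand u² and (u')² and integrate term by term on (0, π), using: for integers n ≥ 1, ∫_0^π sin²(nx) dx = ∫_0^π cos²(nx) dx = π/2; for n ≠ n', ∫_0^π sin(nx)sin(n'x) dx = ∫_0^π cos(nx)cos(n'x) dx = 0; and by product-to-sum, ∫_0^π sin(nx)cos(n'x) dx = ½∫_0^π [sin((n+n')x) + sin((n−n')x)] dx, which is 0 when n+n' is even and 2n/(n²−n'²) when n+n' is odd (it need not vanish on (0, π)).
  u² squared terms: (-3)²·∫sin(5x)² dx = 9·π/2 = 9*π/2;  (-2)²·∫cos(4x)² dx = 4·π/2 = 2*π;  (3)²·∫sin(x)² dx = 9·π/2 = 9*π/2.
  u² cross terms: 2·(-3)·(-2)·∫sin(5x)·cos(4x) dx = 12·(10/9) = 40/3;  2·(-3)·(3)·∫sin(5x)·sin(x) dx = -18·(0) = 0;  2·(-2)·(3)·∫cos(4x)·sin(x) dx = -12·(-2/15) = 8/5.
  So ∫_0^π u² dx = 9*π/2 + 2*π + 9*π/2 + 40/3 + 0 + 8/5 = 224/15 + 11*π.
  (u')² squared terms: (-15)²·∫cos(5x)² dx = 225·π/2 = 225*π/2;  (3)²·∫cos(x)² dx = 9·π/2 = 9*π/2;  (8)²·∫sin(4x)² dx = 64·π/2 = 32*π.
  (u')² cross terms: 2·(-15)·(3)·∫cos(5x)·cos(x) dx = -90·(0) = 0;  2·(-15)·(8)·∫cos(5x)·sin(4x) dx = -240·(-8/9) = 640/3;  2·(3)·(8)·∫cos(x)·sin(4x) dx = 48·(8/15) = 128/5.
  So ∫_0^π (u')² dx = 225*π/2 + 9*π/2 + 32*π + 0 + 640/3 + 128/5 = 3584/15 + 149*π.
||u||_{H^1}^2 = (224/15 + 11*π) + (3584/15 + 149*π) = 3808/15 + 160*π.


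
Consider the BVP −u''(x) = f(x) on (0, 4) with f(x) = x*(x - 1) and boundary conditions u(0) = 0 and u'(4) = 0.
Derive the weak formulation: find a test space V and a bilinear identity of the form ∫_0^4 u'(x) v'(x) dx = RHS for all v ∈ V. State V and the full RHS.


V = {v ∈ H^1(0, 4) : v(0) = 0} (test functions vanish at x = 0 where u is specified); weak form: ∫_0^4 u'v' dx = ∫_0^4 (x*(x - 1)) v dx for all v ∈ V.

Multiply both sides by a test function v and integrate from 0 to 4:
  ∫_0^4 −u''(x) v(x) dx = ∫_0^4 f(x) v(x) dx.
Integrate the LHS by parts once:
  ∫_0^4 −u'' v dx = −[u'(x) v(x)]_0^4 + ∫_0^4 u'(x) v'(x) dx.
Thus ∫_0^4 u'(x) v'(x) dx = ∫_0^4 f(x) v(x) dx + [u'(x) v(x)]_0^4.
Choose V so that boundary terms are either known or forced to vanish.
Mixed BC: u(0) = 0 (Dirichlet) and u'(4) = 0 (Neumann). Define V = {v ∈ H^1(0, 4) : v(0) = 0}. Then [u' v]_0^4 = u'(4)·v(4) − u'(0)·0 = 0.
Weak formulation: find u (satisfying any essential BC) such that ∫_0^4 u'(x) v'(x) dx = ∫_0^4 f v dx for all v ∈ V (Dirichlet at 0 absorbed into V; the Neumann datum at x = 4 is zero, so no boundary term remains).
Substituting f(x) = x*(x - 1), the right-hand side is ∫_0^4 (x*(x - 1)) v dx.


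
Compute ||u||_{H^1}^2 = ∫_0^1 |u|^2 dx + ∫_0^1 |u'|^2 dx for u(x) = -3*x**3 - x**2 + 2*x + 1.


||u||_{H^1}^2 = 221/14

The H^1 norm (squared) on an interval (0, L) is
  ||u||_{H^1}^2 = ∫_0^L u(x)^2 dx + ∫_0^L u'(x)^2 dx.
Compute u'(x) = -9*x**2 - 2*x + 2.
Then u(x)^2 = 9*x**6 + 6*x**5 - 11*x**4 - 10*x**3 + 2*x**2 + 4*x + 1 and u'(x)^2 = 81*x**4 + 36*x**3 - 32*x**2 - 8*x + 4.
Integrate each monomial from 0 to 1 using ∫_0^1 c·x^n dx = c·1^(n+1)/(n+1):
  ∫_0^1 u(x)^2 dx = ∫_0^1 (9*x^6 + 6*x^5 - 11*x^4 - 10*x^3 + 2*x^2 + 4*x + 1) dx. Term by term:
    ∫_0^1 9*x^6 dx = 9/7;  ∫_0^1 6*x^5 dx = 1;  ∫_0^1 -11*x^4 dx = -11/5;
    ∫_0^1 -10*x^3 dx = -5/2;  ∫_0^1 2*x^2 dx = 2/3;  ∫_0^1 4*x dx = 2;
    ∫_0^1 1 dx = 1.
  Sum: 9/7 + 1 − 11/5 − 5/2 + 2/3 + 2 + 1 = 263/210.
  ∫_0^1 u'(x)^2 dx = ∫_0^1 (81*x^4 + 36*x^3 - 32*x^2 - 8*x + 4) dx. Term by term:
    ∫_0^1 81*x^4 dx = 81/5;  ∫_0^1 36*x^3 dx = 9;  ∫_0^1 -32*x^2 dx = -32/3;
    ∫_0^1 -8*x dx = -4;  ∫_0^1 4 dx = 4.
  Sum: 81/5 + 9 − 32/3 − 4 + 4 = 218/15.
Adding: ||u||_{H^1}^2 = 263/210 + 218/15 = 221/14.


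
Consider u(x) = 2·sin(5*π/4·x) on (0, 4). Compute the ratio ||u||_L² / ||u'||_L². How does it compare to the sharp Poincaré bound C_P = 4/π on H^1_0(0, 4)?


||u||_L² / ||u'||_L² = 4/(5*π) < C_P = 4/π.

u(x) = 2·sin(5*π/4·x), so u'(x) = 5*π*cos(5*π*x/4)/2.
Writing u(x) = A·sin(kπx/L) with A = 2 and k = 5, use ∫_0^L sin²(kπx/L) dx = L/2 and ∫_0^L cos²(kπx/L) dx = L/2.
u² = 4·sin²(5*π/4·x) and (u')² = 25*π^2/4·cos²(5*π/4·x), and each of sin², cos² integrates to L/2 = 2 over (0, 4).
∫_0^4 u² dx = 8, so ||u||_L² = 2*sqrt(2).
∫_0^4 (u')² dx = 25*π^2/2, so ||u'||_L² = 5*sqrt(2)*π/2.
Ratio ||u||_L² / ||u'||_L² = 4/(5*π).
Sharp Poincaré constant on H^1_0(0, 4) is C_P = L/π = 4/π, achieved by sin(π/4·x).
This is the k = 5 harmonic; the ratio L/(kπ) is strictly less than C_P = L/π, consistent with the sharp inequality ||u||_L² ≤ C_P ||u'||_L².


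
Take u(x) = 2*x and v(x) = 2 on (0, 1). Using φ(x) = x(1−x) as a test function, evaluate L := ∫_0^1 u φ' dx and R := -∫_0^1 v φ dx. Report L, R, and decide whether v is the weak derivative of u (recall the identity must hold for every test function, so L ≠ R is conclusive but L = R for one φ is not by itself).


LHS = -1/3, RHS = -1/3. Yes, v = u' weakly.

u(x) = 2*x, classical derivative u'(x) = 2.
φ(x) = x(1−x), so φ'(x) = 1 - 2*x.
Note φ(0) = φ(1) = 0, so the boundary term u·φ vanishes.
LHS = ∫_0^1 u(x) φ'(x) dx = ∫_0^1 (-4*x^2 + 2*x) dx. Term by term:
  ∫_0^1 -4*x^2 dx = -4/3;  ∫_0^1 2*x dx = 1.
Sum: -4/3 + 1 = -1/3.
So LHS = -1/3.
∫_0^1 v(x) φ(x) dx = ∫_0^1 (-2*x^2 + 2*x) dx. Term by term:
  ∫_0^1 -2*x^2 dx = -2/3;  ∫_0^1 2*x dx = 1.
Sum: -2/3 + 1 = 1/3.
So RHS = -∫_0^1 v(x) φ(x) dx = -1/3.
LHS = RHS, so the identity holds for this test φ.
Moreover u is smooth here and v(x) = u'(x) = 2 pointwise, so the identity holds for every test function. Hence v is the weak derivative of u.


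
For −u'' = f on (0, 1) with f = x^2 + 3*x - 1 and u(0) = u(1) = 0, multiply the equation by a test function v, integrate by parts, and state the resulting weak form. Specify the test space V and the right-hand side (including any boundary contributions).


V = H^1_0(0, 1) (so v(0) = v(1) = 0); weak form: ∫_0^1 u'v' dx = ∫_0^1 (x^2 + 3*x - 1) v dx for all v ∈ V.

Multiply both sides by a test function v and integrate from 0 to 1:
  ∫_0^1 −u''(x) v(x) dx = ∫_0^1 f(x) v(x) dx.
Integrate the LHS by parts once:
  ∫_0^1 −u'' v dx = −[u'(x) v(x)]_0^1 + ∫_0^1 u'(x) v'(x) dx.
Thus ∫_0^1 u'(x) v'(x) dx = ∫_0^1 f(x) v(x) dx + [u'(x) v(x)]_0^1.
Choose V so that boundary terms are either known or forced to vanish.
u is Dirichlet: u(0) = u(1) = 0. Let V = H^1_0(0, 1); then v(0) = v(1) = 0, and [u' v]_0^1 = 0.
Weak formulation: find u (satisfying any essential BC) such that ∫_0^1 u'(x) v'(x) dx = ∫_0^1 f v dx for all v ∈ V.
Substituting f(x) = x^2 + 3*x - 1, the right-hand side is ∫_0^1 (x^2 + 3*x - 1) v dx.


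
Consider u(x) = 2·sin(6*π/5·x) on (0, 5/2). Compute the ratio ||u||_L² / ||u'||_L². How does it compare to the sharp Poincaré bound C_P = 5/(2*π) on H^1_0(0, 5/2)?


||u||_L² / ||u'||_L² = 5/(6*π) < C_P = 5/(2*π).

u(x) = 2·sin(6*π/5·x), so u'(x) = 12*π*cos(6*π*x/5)/5.
Writing u(x) = A·sin(kπx/L) with A = 2 and k = 3, use ∫_0^L sin²(kπx/L) dx = L/2 and ∫_0^L cos²(kπx/L) dx = L/2.
u² = 4·sin²(6*π/5·x) and (u')² = 144*π^2/25·cos²(6*π/5·x), and each of sin², cos² integrates to L/2 = 5/4 over (0, 5/2).
∫_0^5/2 u² dx = 5, so ||u||_L² = sqrt(5).
∫_0^5/2 (u')² dx = 36*π^2/5, so ||u'||_L² = 6*sqrt(5)*π/5.
Ratio ||u||_L² / ||u'||_L² = 5/(6*π).
Sharp Poincaré constant on H^1_0(0, 5/2) is C_P = L/π = 5/(2*π), achieved by sin(2*π/5·x).
This is the k = 3 harmonic; the ratio L/(kπ) is strictly less than C_P = L/π, consistent with the sharp inequality ||u||_L² ≤ C_P ||u'||_L².


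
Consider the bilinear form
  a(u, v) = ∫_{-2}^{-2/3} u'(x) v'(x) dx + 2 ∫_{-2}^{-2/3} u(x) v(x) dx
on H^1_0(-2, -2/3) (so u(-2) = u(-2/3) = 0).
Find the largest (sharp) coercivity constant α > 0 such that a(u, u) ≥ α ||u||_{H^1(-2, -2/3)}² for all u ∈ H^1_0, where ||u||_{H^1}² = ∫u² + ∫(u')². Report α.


α = 1

Coercivity of a(·,·) on H^1_0(-2, -2/3) means a(u, u) ≥ α ||u||_{H^1}² for every u ∈ H^1_0.
The interval has length L = 4/3, and Poincaré/coercivity depend only on L. Here a(u, u) = ∫(u')² + (2)·∫u².
Here c = 2 ≥ 1, so a(u,u) = ∫(u')² + c∫u² ≥ ∫(u')² + ∫u² = ||u||_{H^1}², i.e. α = 1 works. No larger α is possible: a(u,u) ≥ α||u||_{H^1}² means (1−α)∫(u')² ≥ (α−c)∫u², and for the modes u_n = sin(nπ(x−x₀)/L) (x₀ the left endpoint) one has ∫u_n²/∫(u_n')² = (L/(nπ))² → 0, so a(u_n,u_n)/||u_n||_{H^1}² → 1. Hence the optimal constant is α = 1.
Therefore α = 1.


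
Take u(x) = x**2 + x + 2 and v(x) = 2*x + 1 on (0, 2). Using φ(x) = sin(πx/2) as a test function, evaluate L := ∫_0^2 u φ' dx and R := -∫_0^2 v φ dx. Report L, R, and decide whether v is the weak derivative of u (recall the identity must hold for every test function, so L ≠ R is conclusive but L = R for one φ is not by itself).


LHS = -12/π, RHS = -12/π. Yes, v = u' weakly.

u(x) = x**2 + x + 2, classical derivative u'(x) = 2*x + 1.
φ(x) = sin(πx/2), so φ'(x) = π*cos(π*x/2)/2.
Note φ(0) = φ(2) = 0, so the boundary term u·φ vanishes.
LHS = ∫_0^2 u(x) φ'(x) dx = ∫_0^2 (π*x^2*cos(π*x/2)/2 + π*x*cos(π*x/2)/2 + π*cos(π*x/2)) dx. Term by term:
  ∫_0^2 π*cos(π*x/2) dx = 0;  ∫_0^2 π*x*cos(π*x/2)/2 dx = -4/π;  ∫_0^2 π*x^2*cos(π*x/2)/2 dx = -8/π.
Sum: 0 − 4/π − 8/π = -12/π.
So LHS = -12/π.
∫_0^2 v(x) φ(x) dx = ∫_0^2 (2*x*sin(π*x/2) + sin(π*x/2)) dx. Term by term:
  ∫_0^2 2*x*sin(π*x/2) dx = 8/π;  ∫_0^2 sin(π*x/2) dx = 4/π.
Sum: 8/π + 4/π = 12/π.
So RHS = -∫_0^2 v(x) φ(x) dx = -12/π.
LHS = RHS, so the identity holds for this test φ.
Moreover u is smooth here and v(x) = u'(x) = 2*x + 1 pointwise, so the identity holds for every test function. Hence v is the weak derivative of u.


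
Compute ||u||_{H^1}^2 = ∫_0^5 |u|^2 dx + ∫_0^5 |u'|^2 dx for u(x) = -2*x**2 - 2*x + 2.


||u||_{H^1}^2 = 4390

The H^1 norm (squared) on an interval (0, L) is
  ||u||_{H^1}^2 = ∫_0^L u(x)^2 dx + ∫_0^L u'(x)^2 dx.
Compute u'(x) = -4*x - 2.
Then u(x)^2 = 4*x**4 + 8*x**3 - 4*x**2 - 8*x + 4 and u'(x)^2 = 16*x**2 + 16*x + 4.
Integrate each monomial from 0 to 5 using ∫_0^5 c·x^n dx = c·5^(n+1)/(n+1):
  ∫_0^5 u(x)^2 dx = ∫_0^5 (4*x^4 + 8*x^3 - 4*x^2 - 8*x + 4) dx. Term by term:
    ∫_0^5 4*x^4 dx = 2500;  ∫_0^5 8*x^3 dx = 1250;  ∫_0^5 -4*x^2 dx = -500/3;
    ∫_0^5 -8*x dx = -100;  ∫_0^5 4 dx = 20.
  Sum: 2500 + 1250 − 500/3 − 100 + 20 = 10510/3.
  ∫_0^5 u'(x)^2 dx = ∫_0^5 (16*x^2 + 16*x + 4) dx. Term by term:
    ∫_0^5 16*x^2 dx = 2000/3;  ∫_0^5 16*x dx = 200;  ∫_0^5 4 dx = 20.
  Sum: 2000/3 + 200 + 20 = 2660/3.
Adding: ||u||_{H^1}^2 = 10510/3 + 2660/3 = 4390.


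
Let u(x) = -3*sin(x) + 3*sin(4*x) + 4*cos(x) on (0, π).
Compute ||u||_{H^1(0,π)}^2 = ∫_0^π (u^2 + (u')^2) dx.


||u||_{H^1(0,π)}^2 = 128/5 + 203*π/2

u'(x) = -4*sin(x) - 3*cos(x) + 12*cos(4*x).
Expand u² and (u')² and integrate term by term on (0, π), using: for integers n ≥ 1, ∫_0^π sin²(nx) dx = ∫_0^π cos²(nx) dx = π/2; for n ≠ n', ∫_0^π sin(nx)sin(n'x) dx = ∫_0^π cos(nx)cos(n'x) dx = 0; and by product-to-sum, ∫_0^π sin(nx)cos(n'x) dx = ½∫_0^π [sin((n+n')x) + sin((n−n')x)] dx, which is 0 when n+n' is even and 2n/(n²−n'²) when n+n' is odd (it need not vanish on (0, π)).
  u² squared terms: (-3)²·∫sin(x)² dx = 9·π/2 = 9*π/2;  (3)²·∫sin(4x)² dx = 9·π/2 = 9*π/2;  (4)²·∫cos(x)² dx = 16·π/2 = 8*π.
  u² cross terms: 2·(-3)·(3)·∫sin(x)·sin(4x) dx = -18·(0) = 0;  2·(-3)·(4)·∫sin(x)·cos(x) dx = -24·(0) = 0;  2·(3)·(4)·∫sin(4x)·cos(x) dx = 24·(8/15) = 64/5.
  So ∫_0^π u² dx = 9*π/2 + 9*π/2 + 8*π + 0 + 0 + 64/5 = 64/5 + 17*π.
  (u')² squared terms: (-4)²·∫sin(x)² dx = 16·π/2 = 8*π;  (-3)²·∫cos(x)² dx = 9·π/2 = 9*π/2;  (12)²·∫cos(4x)² dx = 144·π/2 = 72*π.
  (u')² cross terms: 2·(-4)·(-3)·∫sin(x)·cos(x) dx = 24·(0) = 0;  2·(-4)·(12)·∫sin(x)·cos(4x) dx = -96·(-2/15) = 64/5;  2·(-3)·(12)·∫cos(x)·cos(4x) dx = -72·(0) = 0.
  So ∫_0^π (u')² dx = 8*π + 9*π/2 + 72*π + 0 + 64/5 + 0 = 64/5 + 169*π/2.
||u||_{H^1}^2 = (64/5 + 17*π) + (64/5 + 169*π/2) = 128/5 + 203*π/2.


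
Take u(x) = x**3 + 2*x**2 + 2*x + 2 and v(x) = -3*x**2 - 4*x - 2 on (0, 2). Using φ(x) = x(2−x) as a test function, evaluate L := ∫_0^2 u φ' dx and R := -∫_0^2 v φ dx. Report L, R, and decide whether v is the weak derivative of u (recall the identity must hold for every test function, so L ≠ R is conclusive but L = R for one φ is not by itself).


LHS = -64/5, RHS = 64/5. No, v is not the weak derivative of u.

u(x) = x**3 + 2*x**2 + 2*x + 2, classical derivative u'(x) = 3*x**2 + 4*x + 2.
φ(x) = x(2−x), so φ'(x) = 2 - 2*x.
Note φ(0) = φ(2) = 0, so the boundary term u·φ vanishes.
LHS = ∫_0^2 u(x) φ'(x) dx = ∫_0^2 (-2*x^4 - 2*x^3 + 4) dx. Term by term:
  ∫_0^2 -2*x^4 dx = -64/5;  ∫_0^2 -2*x^3 dx = -8;  ∫_0^2 4 dx = 8.
Sum: -64/5 − 8 + 8 = -64/5.
So LHS = -64/5.
∫_0^2 v(x) φ(x) dx = ∫_0^2 (3*x^4 - 2*x^3 - 6*x^2 - 4*x) dx. Term by term:
  ∫_0^2 3*x^4 dx = 96/5;  ∫_0^2 -2*x^3 dx = -8;  ∫_0^2 -6*x^2 dx = -16;
  ∫_0^2 -4*x dx = -8.
Sum: 96/5 − 8 − 16 − 8 = -64/5.
So RHS = -∫_0^2 v(x) φ(x) dx = 64/5.
LHS − RHS = -128/5 ≠ 0, so the identity fails.
(For a valid weak derivative the identity must hold for EVERY test function, in particular this one. The failure shows v is NOT the weak derivative of u.)
Correct weak derivative would be u'(x) = 3*x**2 + 4*x + 2.


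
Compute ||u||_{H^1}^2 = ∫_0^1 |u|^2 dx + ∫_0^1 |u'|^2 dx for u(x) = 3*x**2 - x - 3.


||u||_{H^1}^2 = 409/30

The H^1 norm (squared) on an interval (0, L) is
  ||u||_{H^1}^2 = ∫_0^L u(x)^2 dx + ∫_0^L u'(x)^2 dx.
Compute u'(x) = 6*x - 1.
Then u(x)^2 = 9*x**4 - 6*x**3 - 17*x**2 + 6*x + 9 and u'(x)^2 = 36*x**2 - 12*x + 1.
Integrate each monomial from 0 to 1 using ∫_0^1 c·x^n dx = c·1^(n+1)/(n+1):
  ∫_0^1 u(x)^2 dx = ∫_0^1 (9*x^4 - 6*x^3 - 17*x^2 + 6*x + 9) dx. Term by term:
    ∫_0^1 9*x^4 dx = 9/5;  ∫_0^1 -6*x^3 dx = -3/2;  ∫_0^1 -17*x^2 dx = -17/3;
    ∫_0^1 6*x dx = 3;  ∫_0^1 9 dx = 9.
  Sum: 9/5 − 3/2 − 17/3 + 3 + 9 = 199/30.
  ∫_0^1 u'(x)^2 dx = ∫_0^1 (36*x^2 - 12*x + 1) dx. Term by term:
    ∫_0^1 36*x^2 dx = 12;  ∫_0^1 -12*x dx = -6;  ∫_0^1 1 dx = 1.
  Sum: 12 − 6 + 1 = 7.
Adding: ||u||_{H^1}^2 = 199/30 + 7 = 409/30.


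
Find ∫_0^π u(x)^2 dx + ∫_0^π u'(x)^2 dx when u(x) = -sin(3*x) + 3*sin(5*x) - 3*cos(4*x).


||u||_{H^1(0,π)}^2 = -2992/7 + 397*π/2

u'(x) = 12*sin(4*x) - 3*cos(3*x) + 15*cos(5*x).
Expand u² and (u')² and integrate term by term on (0, π), using: for integers n ≥ 1, ∫_0^π sin²(nx) dx = ∫_0^π cos²(nx) dx = π/2; for n ≠ n', ∫_0^π sin(nx)sin(n'x) dx = ∫_0^π cos(nx)cos(n'x) dx = 0; and by product-to-sum, ∫_0^π sin(nx)cos(n'x) dx = ½∫_0^π [sin((n+n')x) + sin((n−n')x)] dx, which is 0 when n+n' is even and 2n/(n²−n'²) when n+n' is odd (it need not vanish on (0, π)).
  u² squared terms: (-1)²·∫sin(3x)² dx = 1·π/2 = π/2;  (-3)²·∫cos(4x)² dx = 9·π/2 = 9*π/2;  (3)²·∫sin(5x)² dx = 9·π/2 = 9*π/2.
  u² cross terms: 2·(-1)·(-3)·∫sin(3x)·cos(4x) dx = 6·(-6/7) = -36/7;  2·(-1)·(3)·∫sin(3x)·sin(5x) dx = -6·(0) = 0;  2·(-3)·(3)·∫cos(4x)·sin(5x) dx = -18·(10/9) = -20.
  So ∫_0^π u² dx = π/2 + 9*π/2 + 9*π/2 − 36/7 + 0 − 20 = -176/7 + 19*π/2.
  (u')² squared terms: (-3)²·∫cos(3x)² dx = 9·π/2 = 9*π/2;  (12)²·∫sin(4x)² dx = 144·π/2 = 72*π;  (15)²·∫cos(5x)² dx = 225·π/2 = 225*π/2.
  (u')² cross terms: 2·(-3)·(12)·∫cos(3x)·sin(4x) dx = -72·(8/7) = -576/7;  2·(-3)·(15)·∫cos(3x)·cos(5x) dx = -90·(0) = 0;  2·(12)·(15)·∫sin(4x)·cos(5x) dx = 360·(-8/9) = -320.
  So ∫_0^π (u')² dx = 9*π/2 + 72*π + 225*π/2 − 576/7 + 0 − 320 = -2816/7 + 189*π.
||u||_{H^1}^2 = (-176/7 + 19*π/2) + (-2816/7 + 189*π) = -2992/7 + 397*π/2.


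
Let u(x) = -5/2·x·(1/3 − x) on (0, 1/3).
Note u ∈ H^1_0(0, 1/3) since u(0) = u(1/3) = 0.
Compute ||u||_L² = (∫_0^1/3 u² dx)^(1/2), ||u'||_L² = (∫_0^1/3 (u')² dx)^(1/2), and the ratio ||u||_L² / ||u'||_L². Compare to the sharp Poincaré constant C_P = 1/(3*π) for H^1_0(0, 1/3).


||u||_L² / ||u'||_L² = sqrt(10)/30 < C_P = 1/(3*π).

u(x) = -5/2·x·(1/3 − x), so u'(x) = 5*x - 5/6.
u(x) = -5/2·x·(1/3 − x) vanishes at x = 0 and x = 1/3, so u ∈ H^1_0(0, 1/3). Differentiate via the product rule and integrate the resulting polynomials term by term.
  ∫_0^1/3 u² dx = ∫_0^1/3 (25*x^4/4 - 25*x^3/6 + 25*x^2/36) dx. Term by term:
    ∫_0^1/3 25*x^4/4 dx = 5/972;  ∫_0^1/3 -25*x^3/6 dx = -25/1944;  ∫_0^1/3 25*x^2/36 dx = 25/2916.
  Sum: 5/972 − 25/1944 + 25/2916 = 5/5832.
  ∫_0^1/3 (u')² dx = ∫_0^1/3 (25*x^2 - 25*x/3 + 25/36) dx. Term by term:
    ∫_0^1/3 25*x^2 dx = 25/81;  ∫_0^1/3 -25*x/3 dx = -25/54;  ∫_0^1/3 25/36 dx = 25/108.
  Sum: 25/81 − 25/54 + 25/108 = 25/324.
∫_0^1/3 u² dx = 5/5832, so ||u||_L² = sqrt(10)/108.
∫_0^1/3 (u')² dx = 25/324, so ||u'||_L² = 5/18.
Ratio ||u||_L² / ||u'||_L² = sqrt(10)/30.
Sharp Poincaré constant on H^1_0(0, 1/3) is C_P = L/π = 1/(3*π), achieved by sin(3*π·x).
A polynomial bump cannot attain the sharp Poincaré constant (only the first sine eigenfunction does), so the ratio is strictly less than C_P, consistent with ||u||_L² ≤ C_P ||u'||_L².


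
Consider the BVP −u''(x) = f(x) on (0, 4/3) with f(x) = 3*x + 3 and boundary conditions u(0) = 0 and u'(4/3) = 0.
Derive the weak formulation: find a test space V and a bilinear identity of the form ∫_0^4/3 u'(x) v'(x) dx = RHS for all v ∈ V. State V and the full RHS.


V = {v ∈ H^1(0, 4/3) : v(0) = 0} (test functions vanish at x = 0 where u is specified); weak form: ∫_0^4/3 u'v' dx = ∫_0^4/3 (3*x + 3) v dx for all v ∈ V.

Multiply both sides by a test function v and integrate from 0 to 4/3:
  ∫_0^4/3 −u''(x) v(x) dx = ∫_0^4/3 f(x) v(x) dx.
Integrate the LHS by parts once:
  ∫_0^4/3 −u'' v dx = −[u'(x) v(x)]_0^4/3 + ∫_0^4/3 u'(x) v'(x) dx.
Thus ∫_0^4/3 u'(x) v'(x) dx = ∫_0^4/3 f(x) v(x) dx + [u'(x) v(x)]_0^4/3.
Choose V so that boundary terms are either known or forced to vanish.
Mixed BC: u(0) = 0 (Dirichlet) and u'(4/3) = 0 (Neumann). Define V = {v ∈ H^1(0, 4/3) : v(0) = 0}. Then [u' v]_0^4/3 = u'(4/3)·v(4/3) − u'(0)·0 = 0.
Weak formulation: find u (satisfying any essential BC) such that ∫_0^4/3 u'(x) v'(x) dx = ∫_0^4/3 f v dx for all v ∈ V (Dirichlet at 0 absorbed into V; the Neumann datum at x = 4/3 is zero, so no boundary term remains).
Substituting f(x) = 3*x + 3, the right-hand side is ∫_0^4/3 (3*x + 3) v dx.


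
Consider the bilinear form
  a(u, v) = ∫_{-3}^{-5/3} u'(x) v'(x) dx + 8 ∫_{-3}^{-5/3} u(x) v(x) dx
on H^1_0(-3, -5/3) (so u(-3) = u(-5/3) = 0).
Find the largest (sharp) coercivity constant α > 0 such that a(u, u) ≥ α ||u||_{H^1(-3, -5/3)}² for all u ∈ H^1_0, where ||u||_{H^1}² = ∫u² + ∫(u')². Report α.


α = 1

Coercivity of a(·,·) on H^1_0(-3, -5/3) means a(u, u) ≥ α ||u||_{H^1}² for every u ∈ H^1_0.
The interval has length L = 4/3, and Poincaré/coercivity depend only on L. Here a(u, u) = ∫(u')² + (8)·∫u².
Here c = 8 ≥ 1, so a(u,u) = ∫(u')² + c∫u² ≥ ∫(u')² + ∫u² = ||u||_{H^1}², i.e. α = 1 works. No larger α is possible: a(u,u) ≥ α||u||_{H^1}² means (1−α)∫(u')² ≥ (α−c)∫u², and for the modes u_n = sin(nπ(x−x₀)/L) (x₀ the left endpoint) one has ∫u_n²/∫(u_n')² = (L/(nπ))² → 0, so a(u_n,u_n)/||u_n||_{H^1}² → 1. Hence the optimal constant is α = 1.
Therefore α = 1.


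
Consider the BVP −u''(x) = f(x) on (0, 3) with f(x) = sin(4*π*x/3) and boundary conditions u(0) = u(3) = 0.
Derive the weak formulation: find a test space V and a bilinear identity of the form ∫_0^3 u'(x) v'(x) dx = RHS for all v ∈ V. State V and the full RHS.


V = H^1_0(0, 3) (so v(0) = v(3) = 0); weak form: ∫_0^3 u'v' dx = ∫_0^3 (sin(4*π*x/3)) v dx for all v ∈ V.

Multiply both sides by a test function v and integrate from 0 to 3:
  ∫_0^3 −u''(x) v(x) dx = ∫_0^3 f(x) v(x) dx.
Integrate the LHS by parts once:
  ∫_0^3 −u'' v dx = −[u'(x) v(x)]_0^3 + ∫_0^3 u'(x) v'(x) dx.
Thus ∫_0^3 u'(x) v'(x) dx = ∫_0^3 f(x) v(x) dx + [u'(x) v(x)]_0^3.
Choose V so that boundary terms are either known or forced to vanish.
u is Dirichlet: u(0) = u(3) = 0. Let V = H^1_0(0, 3); then v(0) = v(3) = 0, and [u' v]_0^3 = 0.
Weak formulation: find u (satisfying any essential BC) such that ∫_0^3 u'(x) v'(x) dx = ∫_0^3 f v dx for all v ∈ V.
Substituting f(x) = sin(4*π*x/3), the right-hand side is ∫_0^3 (sin(4*π*x/3)) v dx.
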